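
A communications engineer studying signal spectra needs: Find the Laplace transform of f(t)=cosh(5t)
L{cosh(at)} = s/(s²-a²)
L{cosh(5t)} = s/(s²-25)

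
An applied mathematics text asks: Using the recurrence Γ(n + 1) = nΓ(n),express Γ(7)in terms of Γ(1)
Γ(7) = 6Γ(6) = 6·5Γ(5) = ... = 6!·Γ(1) = 720·Γ(1)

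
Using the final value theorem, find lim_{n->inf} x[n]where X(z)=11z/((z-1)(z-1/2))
Final value theorem: lim x[n] = lim_{z->1} (z-1)*X(z)
(z-1)*X(z) = 11z/(z-1/2)
As z->1: 11/(1-1/2) = 11/(1/2) = 22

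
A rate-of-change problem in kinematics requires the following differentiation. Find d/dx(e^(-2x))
Chain rule: d/dx[e^u] = e^u · u' where u = -2x
u' = -2

Answer: -2·e^(-2x)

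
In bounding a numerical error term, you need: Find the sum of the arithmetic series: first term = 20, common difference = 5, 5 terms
Last term: a_n = 20 + (5 - 1)·5 = 40
Sum = n(a_1 + a_n)/2 = 5(20 + 40)/2 = 150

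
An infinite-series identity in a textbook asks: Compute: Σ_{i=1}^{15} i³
Using formula: Σ i^3=[n(n+1)/2]²=[15·16/2]²=14400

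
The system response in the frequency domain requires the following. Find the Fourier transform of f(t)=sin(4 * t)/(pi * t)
sin(W*t)/(pi*t)=(W/pi)*sinc(W*t/pi) is the impulse response of the ideal low-pass filter with cutoff W (here W=4).
Its Fourier transform is a rectangular function:
F(omega)=1 for |omega| < 4, 0 otherwise

Answer: rect(omega/8) [i.e., 1 for |omega| < 4, 0 otherwise]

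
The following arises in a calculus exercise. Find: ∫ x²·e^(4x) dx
Integration by parts twice:
First: u = x², dv = e^(4x) dx => x²e^(4x)/4 - (2/4)∫ xe^(4x) dx
Second (∫ xe^(4x) dx): xe^(4x)/4 - e^(4x)/16
Combining: e^(4x)(x²/4-2x/16+2/64)+C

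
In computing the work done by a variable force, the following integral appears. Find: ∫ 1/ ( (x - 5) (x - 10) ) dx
Partial fractions: 1/((x-5)(x-10))=A/(x-5) + B/(x-10)
A=-1/5, B=1/5
∫ [-1/5· 1/(x-5) + 1/5· 1/(x-10)] dx
=(1/5)[ln|x-10| - ln|x-5|] + C

Answer: (1/5)·ln|(x-10)/(x-5)| + C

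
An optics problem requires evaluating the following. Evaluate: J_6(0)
J_n(0) = 0 for all n > 0 (Bessel function of first kind)
J_6(0) = 0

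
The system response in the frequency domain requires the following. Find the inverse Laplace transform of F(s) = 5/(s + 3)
L^(-1){5/(s-a)}=c·e^(at)
Here a=-3, c=5

Answer: 5e^(-3t)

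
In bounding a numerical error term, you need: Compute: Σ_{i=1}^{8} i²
Using formula: Σ i^2=n(n + 1)(2n + 1)/6=8·9·17/6=204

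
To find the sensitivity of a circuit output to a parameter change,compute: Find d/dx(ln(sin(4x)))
Chain rule: d/dx[ln(u)] = u'/u where u = sin(4x)
u' = 4cos(4x)

Answer: (4cos(4x))/(sin(4x))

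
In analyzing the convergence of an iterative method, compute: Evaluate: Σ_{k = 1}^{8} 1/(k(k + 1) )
Partial fractions: 1/(k(k+1))=1/k - 1/(k+1)
Telescoping sum: 1(1-1/9)=1·8/9

Answer: 8/9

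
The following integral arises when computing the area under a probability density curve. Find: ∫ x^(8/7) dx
Power rule: ∫ x^(8/7) dx = x^(15/7)/(15/7)+C

Answer: (7/15)·x^(15/7)+C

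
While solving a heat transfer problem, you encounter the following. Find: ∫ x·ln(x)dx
By parts: u=ln(x), dv=x dx
du=1/x dx, v=x^2/2
=x^2·ln(x)/2 - ∫ x/2 dx
=x^2·ln(x)/2 - x^2/4+C

Answer: x^2(ln(x)/2-1/4)+C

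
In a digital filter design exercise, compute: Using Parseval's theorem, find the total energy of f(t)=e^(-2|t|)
Parseval's theorem: E = integral |f(t)|^2 dt = (1/2pi) integral |F(omega)|^2 domega
E = integral_{-inf}^{inf} e^(-4|t|) dt = 2 * integral_0^inf e^(-4t) dt = 2/(2 * 2) = 1/2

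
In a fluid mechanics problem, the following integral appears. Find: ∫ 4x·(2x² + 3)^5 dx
Let u=2x² + 3, du=4x dx
∫ u^5 du=u^6/6 + C

Answer: (2x² + 3)^6/6 + C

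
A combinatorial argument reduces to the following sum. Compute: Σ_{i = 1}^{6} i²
Using formula: Σ i^2=n(n + 1)(2n + 1)/6=6·7·13/6=91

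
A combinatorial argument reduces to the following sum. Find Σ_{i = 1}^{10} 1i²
=1·n(n+1)(2n+1)/6=1·10·11·21/6=385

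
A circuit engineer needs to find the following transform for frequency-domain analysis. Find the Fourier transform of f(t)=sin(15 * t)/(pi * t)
sin(W*t)/(pi*t) = (W/pi)*sinc(W*t/pi) is the impulse response of the ideal low-pass filter with cutoff W (here W = 15).
Its Fourier transform is a rectangular function:
F(omega) = 1 for |omega| < 15, 0 otherwise

Answer: rect(omega/30) [i.e., 1 for |omega| < 15, 0 otherwise]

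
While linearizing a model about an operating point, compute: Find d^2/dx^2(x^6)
Apply power rule 2 times:
d^1: 6x^5
d^2: 30x^4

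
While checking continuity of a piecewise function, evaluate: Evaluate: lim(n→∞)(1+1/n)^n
This is the definition of e^1: lim(1+1/n)^n=e^1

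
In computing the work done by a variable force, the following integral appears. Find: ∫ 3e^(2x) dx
Since d/dx[e^(2x)] = 2e^(2x), we get 3/2 e^(2x) + C

Answer: (3/2)e^(2x) + C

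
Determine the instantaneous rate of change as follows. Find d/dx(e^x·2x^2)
Product rule: (fg)' = f'g + fg'
f = e^x, f' = e^x
g = 2x^2, g' = 4x

Answer: 2·e^x·x^2 + 4·e^x·x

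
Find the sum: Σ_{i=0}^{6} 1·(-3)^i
Geometric series: S=a(1 - r^n)/(1 - r)
a=1, r=-3, n=7
S=1(1 + 2187)/4=547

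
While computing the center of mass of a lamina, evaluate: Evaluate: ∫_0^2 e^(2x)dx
Antiderivative: (1/2)e^(2x)
Evaluate: (1/2)(e^4 - 1)

Answer: (e^4 - 1)/2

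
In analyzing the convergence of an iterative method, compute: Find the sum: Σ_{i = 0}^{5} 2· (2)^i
Geometric series: S = a(1 - r^n)/(1 - r)
a = 2, r = 2, n = 6
S = 2(1-64)/-1 = 126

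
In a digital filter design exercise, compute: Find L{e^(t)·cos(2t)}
First shifting: L{e^(at)f(t)}=F(s-a)
L{cos(2t)}=s/(s² + 4)
Shift: (s-1)/((s-1)² + 4)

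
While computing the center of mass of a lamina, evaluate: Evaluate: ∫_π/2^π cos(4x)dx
Antiderivative: sin(4x)/4
Evaluate at bounds: [sin(4·π)/4] - [sin(4·π/2)/4]
= ((0) - (0))/4 = 0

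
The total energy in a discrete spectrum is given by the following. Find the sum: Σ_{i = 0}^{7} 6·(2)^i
Geometric series: S = a(1 - r^n)/(1 - r)
a = 6, r = 2, n = 8
S = 6(1 - 256)/-1 = 1530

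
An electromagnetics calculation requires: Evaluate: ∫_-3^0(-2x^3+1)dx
Step 1: Find antiderivative F(x)=(-1/2)x^4 + x
Step 2: F(0) - F(-3)=0 - (-87/2)=87/2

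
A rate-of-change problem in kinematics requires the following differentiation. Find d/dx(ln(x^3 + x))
Chain rule: d/dx[ln(u)] = u'/u where u = x^3 + x
u' = 3x^2 + 1

Answer: (3x^2 + 1)/(x^3 + x)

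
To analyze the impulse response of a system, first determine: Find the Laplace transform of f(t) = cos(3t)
L{cos(wt)} = s/(s² + w²)
L{cos(3t)} = s/(s² + 9)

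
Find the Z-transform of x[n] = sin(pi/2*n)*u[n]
Z{sin(w0 * n) * u[n]}=z * sin(w0)/(z^2-2z * cos(w0)+1)
With w0=pi/2: X(z)=z * sin(pi/2)/(z^2-2z * cos(pi/2)+1)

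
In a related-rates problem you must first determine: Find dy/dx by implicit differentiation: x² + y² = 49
Differentiate both sides: 2x+2y·(dy/dx) = 0
Solve: dy/dx = -2x/(2y) = -x/y

Answer: dy/dx = -x/y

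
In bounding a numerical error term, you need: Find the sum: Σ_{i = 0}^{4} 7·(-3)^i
Geometric series: S=a(1 - r^n)/(1 - r)
a=7, r=-3, n=5
S=7(1+243)/4=427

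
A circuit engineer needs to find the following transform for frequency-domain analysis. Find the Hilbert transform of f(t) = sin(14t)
The Hilbert transform shifts each frequency component by -pi/2.
H{sin(wt)} = -cos(wt)
With w = 14: H{sin(14t)} = -cos(14t)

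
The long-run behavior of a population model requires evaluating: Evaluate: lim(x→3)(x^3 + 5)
Polynomial is continuous, so substitute x = 3:
1·3^3+5 = 32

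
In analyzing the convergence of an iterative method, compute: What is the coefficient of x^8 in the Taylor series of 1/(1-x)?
1/(1-x) = Σ x^n for |x|<1
All coefficients are 1

Answer: 1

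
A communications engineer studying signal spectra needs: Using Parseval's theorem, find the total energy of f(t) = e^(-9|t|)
Parseval's theorem: E=integral |f(t)|^2 dt=(1/2pi) integral |F(omega)|^2 domega
E=integral_{-inf}^{inf} e^(-18|t|) dt=2 * integral_0^inf e^(-18t) dt=2/(2 * 9)=1/9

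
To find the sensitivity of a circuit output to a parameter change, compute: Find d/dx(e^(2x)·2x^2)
Product rule: (fg)' = f'g+fg'
f = e^(2x), f' = 2·e^(2x)
g = 2x^2, g' = 4x

Answer: 4·e^(2x)·x^2+4·e^(2x)·x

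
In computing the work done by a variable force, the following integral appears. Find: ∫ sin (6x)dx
Using substitution u = 6x: ∫ sin(u) du/6 = -cos(u)/6 + C

Answer: (-1/6)cos(6x) + C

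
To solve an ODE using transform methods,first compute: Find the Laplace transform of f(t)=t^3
L{t^n} = n!/s^(n + 1)
L{t^3} = 3!/s^4 = 6/s^4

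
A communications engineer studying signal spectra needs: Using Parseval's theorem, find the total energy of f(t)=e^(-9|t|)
Parseval's theorem: E = integral |f(t)|^2 dt = (1/2pi) integral |F(omega)|^2 domega
E = integral_{-inf}^{inf} e^(-18|t|) dt = 2*integral_0^inf e^(-18t) dt = 2/(2*9) = 1/9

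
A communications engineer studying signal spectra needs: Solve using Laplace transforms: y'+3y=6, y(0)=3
Take L of both sides: sY(s)-3+3Y(s)=6/s
Y(s)(s+3)=6/s+3
Y(s)=6/(s(s+3))+3/(s+3)
Partial fractions: 6/(s(s+3))=2/s - 2/(s+3)
So Y(s)=2/s+1/(s+3)
Inverse transform (L^(-1){1/s}=1, L^(-1){1/(s+3)}=e^(-3t)):

Answer: y(t)=2+e^(-3t)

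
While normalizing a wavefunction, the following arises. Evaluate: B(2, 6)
B(x,y)=Γ(x)Γ(y)/Γ(x + y)=(x-1)!(y-1)!/(x + y-1)!
B(2,6)=1!·5!/7!=1/42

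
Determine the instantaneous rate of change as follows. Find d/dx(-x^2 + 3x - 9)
Power rule: d/dx(ax^n) = n·a·x^(n-1)
Term by term: -2·x+3

Answer: -2x+3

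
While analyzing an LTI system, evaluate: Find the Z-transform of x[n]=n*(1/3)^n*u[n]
Using the property Z{n * a^n * u[n]}=az/(z-a)^2
With a=1/3: X(z)=(1/3)z/(z - 1/3)^2, |z| > 1/3

Answer: (1/3)z/(z - 1/3)^2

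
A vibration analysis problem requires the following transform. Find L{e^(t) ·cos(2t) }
First shifting: L{e^(at)f(t)}=F(s-a)
L{cos(2t)}=s/(s² + 4)
Shift: (s-1)/((s-1)² + 4)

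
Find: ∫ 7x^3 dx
Using power rule: ∫ 7x^3 dx=7/4 x^4 + C=(7/4)x^4 + C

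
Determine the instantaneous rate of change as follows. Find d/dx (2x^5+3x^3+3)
Power rule: d/dx(ax^n)=n·a·x^(n-1)
Term by term: 10·x^4 + 9·x^2

Answer: 10x^4 + 9x^2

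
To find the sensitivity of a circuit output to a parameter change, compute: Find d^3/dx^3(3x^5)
Apply power rule 3 times:
d^1: 15x^4
d^2: 60x^3
d^3: 180x^2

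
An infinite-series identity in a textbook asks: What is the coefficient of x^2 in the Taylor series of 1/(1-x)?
1/(1-x) = Σ x^n for |x|<1
All coefficients are 1

Answer: 1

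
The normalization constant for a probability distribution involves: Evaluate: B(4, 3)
B(x,y)=Γ(x)Γ(y)/Γ(x + y)=(x-1)!(y-1)!/(x + y-1)!
B(4,3)=3!·2!/6!=1/60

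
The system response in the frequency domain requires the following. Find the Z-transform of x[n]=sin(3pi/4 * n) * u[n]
Z{sin(w0 * n) * u[n]} = z * sin(w0)/(z^2 - 2z * cos(w0) + 1)
With w0 = 3pi/4: X(z) = z * sin(3pi/4)/(z^2 - 2z * cos(3pi/4) + 1)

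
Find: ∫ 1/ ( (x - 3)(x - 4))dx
Partial fractions: 1/((x-3)(x-4)) = A/(x-3)+B/(x-4)
A = -1, B = 1
∫ [-1· 1/(x-3)+1· 1/(x-4)] dx
= (1)[ln|x-4| - ln|x-3|]+C

Answer: ln|(x-4)/(x-3)|+C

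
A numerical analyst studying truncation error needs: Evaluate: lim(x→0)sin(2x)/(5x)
L'Hôpital (0/0): lim 2cos(2x)/5 = 2/5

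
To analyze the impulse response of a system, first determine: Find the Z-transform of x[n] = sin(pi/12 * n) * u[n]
Z{sin(w0*n)*u[n]} = z*sin(w0)/(z^2-2z*cos(w0)+1)
With w0 = pi/12: X(z) = z*sin(pi/12)/(z^2-2z*cos(pi/12)+1)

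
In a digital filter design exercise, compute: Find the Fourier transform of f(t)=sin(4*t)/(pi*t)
sin(W*t)/(pi*t)=(W/pi)*sinc(W*t/pi) is the impulse response of the ideal low-pass filter with cutoff W (here W=4).
Its Fourier transform is a rectangular function:
F(omega)=1 for |omega| < 4, 0 otherwise

Answer: rect(omega/8) [i.e., 1 for |omega| < 4, 0 otherwise]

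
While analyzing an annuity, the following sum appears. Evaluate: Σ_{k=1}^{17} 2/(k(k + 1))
Partial fractions: 2/(k(k + 1)) = 2/k - 2/(k + 1)
Telescoping sum: 2(1 - 1/18) = 2·17/18

Answer: 17/9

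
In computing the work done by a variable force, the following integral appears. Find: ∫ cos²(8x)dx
Using identity cos²(u) = (1 + cos(2u))/2:
∫ (1 + cos(16x))/2 dx = x/2 + sin(16x)/32 + C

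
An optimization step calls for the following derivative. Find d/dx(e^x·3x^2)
Product rule: (fg)' = f'g + fg'
f = e^x, f' = e^x
g = 3x^2, g' = 6x

Answer: 3·e^x·x^2 + 6·e^x·x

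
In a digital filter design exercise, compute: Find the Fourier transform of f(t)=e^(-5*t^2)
The Fourier transform of a Gaussian e^(-a*t^2) is sqrt(pi/a)*e^(-omega^2/(4a)).
With a = 5: F(omega) = sqrt(pi/5)*e^(-omega^2/20)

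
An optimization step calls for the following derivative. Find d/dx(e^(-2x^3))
Chain rule: d/dx[e^u]=e^u · u' where u=-2x^3
u'=-6x^2

Answer: -6x^2·e^(-2x^3)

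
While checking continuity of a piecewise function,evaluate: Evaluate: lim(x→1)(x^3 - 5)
Polynomial is continuous, so substitute x=1:
1·1^3 - 5=-4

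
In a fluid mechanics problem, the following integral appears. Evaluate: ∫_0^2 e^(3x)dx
Antiderivative: (1/3)e^(3x)
Evaluate: (1/3)(e^6 - 1)

Answer: (e^6 - 1)/3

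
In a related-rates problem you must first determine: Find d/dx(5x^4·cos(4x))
Product rule: (fg)' = f'g+fg'
f = 5x^4, f' = 20x^3
g = cos(4x), g' = -4·sin(4x)

Answer: 20x^3·cos(4x)-20x^4·sin(4x)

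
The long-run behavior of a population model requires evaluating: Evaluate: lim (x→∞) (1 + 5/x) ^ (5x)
Rewrite as [(1+5/x)^x]^5.
lim(1+5/x)^x=e^5, so limit=(e^5)^5=e^25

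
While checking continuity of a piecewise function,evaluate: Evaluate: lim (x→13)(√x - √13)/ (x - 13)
Multiply by conjugate (√x+√13)/(√x+√13):
=(x - 13)/((x - 13)(√x+√13))=1/(√x+√13)
As x → 13: 1/(2√13)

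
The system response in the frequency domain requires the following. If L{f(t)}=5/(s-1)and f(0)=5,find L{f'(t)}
L{f'(t)}=s·F(s) - f(0)=5s/(s-1) - 5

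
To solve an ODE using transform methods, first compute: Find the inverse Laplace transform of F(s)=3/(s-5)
L^(-1){3/(s-a)} = c·e^(at)
Here a = 5, c = 3

Answer: 3e^(5t)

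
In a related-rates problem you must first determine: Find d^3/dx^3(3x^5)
Apply power rule 3 times:
d^1: 15x^4
d^2: 60x^3
d^3: 180x^2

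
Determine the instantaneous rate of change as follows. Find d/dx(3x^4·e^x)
Product rule: (fg)'=f'g + fg'
f=3x^4, f'=12x^3
g=e^x, g'=e^x

Answer: 12x^3·e^x + 3x^4·e^x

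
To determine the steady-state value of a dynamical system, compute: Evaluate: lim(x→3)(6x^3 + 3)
Polynomial is continuous, so substitute x = 3:
6·3^3 + 3 = 165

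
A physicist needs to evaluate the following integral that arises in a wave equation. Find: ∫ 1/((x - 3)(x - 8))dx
Partial fractions: 1/((x-3)(x-8)) = A/(x-3)+B/(x-8)
A = -1/5, B = 1/5
∫ [-1/5· 1/(x-3)+1/5· 1/(x-8)] dx
= (1/5)[ln|x-8| - ln|x-3|]+C

Answer: (1/5)·ln|(x-8)/(x-3)|+C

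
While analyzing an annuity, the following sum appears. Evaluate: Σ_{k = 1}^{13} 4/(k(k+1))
Partial fractions: 4/(k(k+1)) = 4/k - 4/(k+1)
Telescoping sum: 4(1-1/14) = 4·13/14

Answer: 26/7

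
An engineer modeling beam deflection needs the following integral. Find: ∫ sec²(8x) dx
Since d/dx[tan(8x)]=8sec²(8x), integral=tan(8x)/8+C

Answer: (1/8)tan(8x)+C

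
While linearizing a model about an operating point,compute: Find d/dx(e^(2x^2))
Chain rule: d/dx[e^u] = e^u · u' where u = 2x^2
u' = 4x

Answer: 4x·e^(2x^2)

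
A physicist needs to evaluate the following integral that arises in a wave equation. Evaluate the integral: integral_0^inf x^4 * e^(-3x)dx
This is a Gamma integral. Substitute u=3x (du=3 dx):
integral_0^inf x^4*e^(-3x) dx=(1/3^5) integral_0^inf u^4*e^(-u) du
=Gamma(5)/3^5=4!/3^5=24/243

Answer: 8/81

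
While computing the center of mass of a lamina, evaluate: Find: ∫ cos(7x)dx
Using substitution u = 7x: ∫ cos(u) du/7 = sin(u)/7 + C

Answer: (1/7)sin(7x) + C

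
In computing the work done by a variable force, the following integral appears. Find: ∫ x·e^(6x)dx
Integration by parts: u = x, dv = e^(6x) dx
du = dx, v = e^(6x)/6
= x·e^(6x)/6 - ∫ e^(6x)/6 dx
= x·e^(6x)/6 - e^(6x)/36 + C

Answer: e^(6x)(x/6 - 1/36) + C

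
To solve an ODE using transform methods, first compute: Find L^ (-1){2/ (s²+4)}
L^(-1){w/(s² + w²)}=sin(wt)
Here w=2

Answer: sin(2t)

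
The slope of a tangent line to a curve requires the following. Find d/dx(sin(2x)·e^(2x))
Product rule: (fg)'=f'g + fg'
f=sin(2x), f'=2·cos(2x)
g=e^(2x), g'=2·e^(2x)

Answer: 2·cos(2x)·e^(2x) + 2·sin(2x)·e^(2x)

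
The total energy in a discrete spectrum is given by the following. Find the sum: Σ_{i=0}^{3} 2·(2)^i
Geometric series: S=a(1 - r^n)/(1 - r)
a=2, r=2, n=4
S=2(1-16)/-1=30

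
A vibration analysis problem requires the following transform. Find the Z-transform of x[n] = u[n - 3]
Using the time-shift property: Z{u[n-3]}=z^(-3)*z/(z-1)
=z^(-2)/(z-1)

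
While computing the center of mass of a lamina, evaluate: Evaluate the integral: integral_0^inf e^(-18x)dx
integral_0^inf e^(-18x) dx = [-1/18*e^(-18x)]_0^inf
= 0 - (-1/18) = 1/18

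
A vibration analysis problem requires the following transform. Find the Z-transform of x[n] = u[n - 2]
Using the time-shift property: Z{u[n-2]} = z^(-2) * z/(z-1)
= z^(-1)/(z-1)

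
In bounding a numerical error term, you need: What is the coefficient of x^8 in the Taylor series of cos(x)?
cos(x) = Σ (-1)^k x^(2k)/(2k)!
For x^8: (-1)^4/8! = 1/40320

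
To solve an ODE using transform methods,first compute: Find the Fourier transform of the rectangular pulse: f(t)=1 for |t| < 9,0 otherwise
F(omega) = integral from -9 to 9 of e^(-j*omega*t) dt
= 2*sin(9*omega)/omega = 18*sinc(9*omega/pi)

Answer: 2*sin(9*omega)/omega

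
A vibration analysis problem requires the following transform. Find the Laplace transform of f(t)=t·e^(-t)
L{t·e^(at)} = 1/(s-a)²
L{t·e^(-t)} = 1/(s+1)²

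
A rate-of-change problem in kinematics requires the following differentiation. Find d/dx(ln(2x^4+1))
Chain rule: d/dx[ln(u)] = u'/u where u = 2x^4+1
u' = 8x^3

Answer: (8x^3)/(2x^4+1)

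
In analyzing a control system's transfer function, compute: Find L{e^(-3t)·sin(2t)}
First shifting: L{e^(at)f(t)} = F(s-a)
L{sin(2t)} = 2/(s²+4)
Shift: 2/((s+3)²+4)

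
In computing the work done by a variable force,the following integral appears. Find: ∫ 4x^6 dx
Using power rule: ∫ 4x^6 dx=4/7 x^7+C=(4/7)x^7+C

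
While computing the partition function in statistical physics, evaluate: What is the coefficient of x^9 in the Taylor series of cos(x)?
cos(x) has only even powers. Coefficient of x^9=0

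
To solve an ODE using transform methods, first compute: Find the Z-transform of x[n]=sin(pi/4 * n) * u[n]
Z{sin(w0*n)*u[n]}=z*sin(w0)/(z^2-2z*cos(w0)+1)
With w0=pi/4: X(z)=z*sin(pi/4)/(z^2-2z*cos(pi/4)+1)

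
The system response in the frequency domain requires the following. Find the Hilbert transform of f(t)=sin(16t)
The Hilbert transform shifts each frequency component by -pi/2.
H{sin(wt)}=-cos(wt)
With w=16: H{sin(16t)}=-cos(16t)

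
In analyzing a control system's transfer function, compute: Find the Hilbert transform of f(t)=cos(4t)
The Hilbert transform shifts each frequency component by -pi/2.
H{cos(wt)} = sin(wt)
With w = 4: H{cos(4t)} = sin(4t)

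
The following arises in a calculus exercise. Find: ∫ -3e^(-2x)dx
Since d/dx[e^(-2x)]=-2e^(-2x), we get 3/2 e^(-2x)+C

Answer: (3/2)e^(-2x)+C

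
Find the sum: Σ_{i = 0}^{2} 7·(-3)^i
Geometric series: S = a(1 - r^n)/(1 - r)
a = 7, r = -3, n = 3
S = 7(1+27)/4 = 49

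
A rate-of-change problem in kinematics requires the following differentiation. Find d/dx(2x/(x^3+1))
Quotient rule: (f/g)'=(f'g - fg')/g²
f=2x, f'=2
g=x^3+1, g'=3x^2

Answer: (2·(x^3+1)-6x^3)/(x^3+1)²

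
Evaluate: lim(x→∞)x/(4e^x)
Apply L'Hôpital 1 times (∞/∞ each time):
Eventually get 1!/(4e^x) → 0

Answer: 0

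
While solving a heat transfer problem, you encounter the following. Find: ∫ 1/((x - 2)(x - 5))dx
Partial fractions: 1/((x-2)(x-5)) = A/(x-2)+B/(x-5)
A = -1/3, B = 1/3
∫ [-1/3· 1/(x-2)+1/3· 1/(x-5)] dx
= (1/3)[ln|x-5| - ln|x-2|]+C

Answer: (1/3)·ln|(x-5)/(x-2)|+C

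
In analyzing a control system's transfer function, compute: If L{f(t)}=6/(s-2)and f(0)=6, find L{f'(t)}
L{f'(t)}=s·F(s) - f(0)=6s/(s-2) - 6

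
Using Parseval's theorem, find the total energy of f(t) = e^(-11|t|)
Parseval's theorem: E = integral |f(t)|^2 dt = (1/2pi) integral |F(omega)|^2 domega
E = integral_{-inf}^{inf} e^(-22|t|) dt = 2*integral_0^inf e^(-22t) dt = 2/(2*11) = 1/11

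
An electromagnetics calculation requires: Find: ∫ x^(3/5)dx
Power rule: ∫ x^(3/5) dx=x^(8/5)/(8/5) + C

Answer: (5/8)·x^(8/5) + C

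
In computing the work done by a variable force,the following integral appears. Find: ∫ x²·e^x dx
Integration by parts twice:
First: u=x², dv=e^x dx => x²e^x - 2∫ xe^x dx
Second: u=x, dv=e^x dx => xe^x - e^x
Combining: x²e^x - 2xe^x + 2e^x + C

Answer: e^x(x² - 2x + 2) + C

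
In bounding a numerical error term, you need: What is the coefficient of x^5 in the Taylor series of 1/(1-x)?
1/(1-x) = Σ x^n for |x|<1
All coefficients are 1

Answer: 1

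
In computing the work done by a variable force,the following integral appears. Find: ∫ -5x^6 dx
Using power rule: ∫ -5x^6 dx = -5/7 x^7+C = (-5/7)x^7+C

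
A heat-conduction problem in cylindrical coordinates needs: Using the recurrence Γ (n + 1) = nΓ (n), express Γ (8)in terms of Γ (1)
Γ(8)=7Γ(7)=7·6Γ(6)=...=7!·Γ(1)=5040·Γ(1)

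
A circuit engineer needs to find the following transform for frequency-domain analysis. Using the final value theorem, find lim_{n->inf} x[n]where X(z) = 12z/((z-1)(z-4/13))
Final value theorem: lim x[n]=lim_{z->1} (z-1)*X(z)
(z-1)*X(z)=12z/(z-4/13)
As z->1: 12/(1-4/13)=12/(9/13)=52/3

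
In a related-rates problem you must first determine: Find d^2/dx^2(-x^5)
Apply power rule 2 times:
d^1: -5x^4
d^2: -20x^3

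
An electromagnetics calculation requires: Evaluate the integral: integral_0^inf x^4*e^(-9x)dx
This is a Gamma integral. Substitute u=9x (du=9 dx):
integral_0^inf x^4*e^(-9x) dx=(1/9^5) integral_0^inf u^4*e^(-u) du
=Gamma(5)/9^5=4!/9^5=24/59049

Answer: 8/19683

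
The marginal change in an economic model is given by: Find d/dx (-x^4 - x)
Power rule: d/dx(ax^n)=n·a·x^(n-1)
Term by term: -4·x^3-1

Answer: -4x^3-1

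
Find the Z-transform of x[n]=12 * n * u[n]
Z{n*u[n]} = z/(z-1)^2
By linearity: Z{12*n*u[n]} = 12z/(z-1)^2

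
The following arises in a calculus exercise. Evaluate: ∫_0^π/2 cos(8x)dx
Antiderivative: sin(8x)/8
Evaluate at bounds: [sin(8·π/2)/8] - [sin(8·0)/8]
=((0) - (0))/8=0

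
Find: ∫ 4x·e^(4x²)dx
Let u = 4x², du = 8x dx
∫ (1/2)e^u du = e^u/2 + C

Answer: e^(4x²)/2 + C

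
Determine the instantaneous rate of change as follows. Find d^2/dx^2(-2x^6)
Apply power rule 2 times:
d^1: -12x^5
d^2: -60x^4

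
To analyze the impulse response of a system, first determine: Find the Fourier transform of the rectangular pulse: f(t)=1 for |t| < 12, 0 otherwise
F(omega)=integral from -12 to 12 of e^(-j*omega*t) dt
=2*sin(12*omega)/omega=24*sinc(12*omega/pi)

Answer: 2*sin(12*omega)/omega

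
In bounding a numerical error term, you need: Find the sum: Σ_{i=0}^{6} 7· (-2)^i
Geometric series: S=a(1 - r^n)/(1 - r)
a=7, r=-2, n=7
S=7(1 + 128)/3=301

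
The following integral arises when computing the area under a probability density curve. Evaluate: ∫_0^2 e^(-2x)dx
Antiderivative: (1/(-2))e^(-2x)
Evaluate: (1/(-2))(e^-4 - 1)

Answer: (e^-4 - 1)/(-2)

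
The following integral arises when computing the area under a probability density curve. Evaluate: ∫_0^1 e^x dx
Antiderivative: e^x
Evaluate: (e^1-1)

Answer: e^1-1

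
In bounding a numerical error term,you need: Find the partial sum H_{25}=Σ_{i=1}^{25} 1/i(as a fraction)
H_25 = 1 + 1/2 + 1/3 + ... + 1/25
= 34052522467/8923714800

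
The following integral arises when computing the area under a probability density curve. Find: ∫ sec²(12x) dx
Since d/dx[tan(12x)]=12sec²(12x), integral=tan(12x)/12 + C

Answer: (1/12)tan(12x) + C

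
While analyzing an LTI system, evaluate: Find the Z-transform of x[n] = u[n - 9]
Using the time-shift property: Z{u[n-9]} = z^(-9) * z/(z-1)
= z^(-8)/(z-1)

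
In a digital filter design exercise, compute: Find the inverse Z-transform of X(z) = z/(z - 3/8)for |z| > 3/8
Standard pair: z/(z-a) <-> a^n * u[n] for causal signals
With a=3/8: x[n]=(3/8)^n * u[n]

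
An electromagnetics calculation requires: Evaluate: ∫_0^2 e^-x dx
Antiderivative: -e^-x
Evaluate: -(e^-2 - 1)

Answer: (e^-2 - 1)/(-1)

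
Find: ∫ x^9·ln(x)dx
By parts: u = ln(x), dv = x^9 dx
du = 1/x dx, v = x^10/10
= x^10·ln(x)/10 - ∫ x^9/10 dx
= x^10·ln(x)/10 - x^10/100 + C

Answer: x^10(ln(x)/10 - 1/100) + C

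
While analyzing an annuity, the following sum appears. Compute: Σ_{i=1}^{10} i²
Using formula: Σ i^2=n(n+1)(2n+1)/6=10·11·21/6=385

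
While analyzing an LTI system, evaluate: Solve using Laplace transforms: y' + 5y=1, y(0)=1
Take L of both sides: sY(s)-1+5Y(s) = 1/s
Y(s)(s+5) = 1/s+1
Y(s) = 1/(s(s+5))+1/(s+5)
Partial fractions: 1/(s(s+5)) = (1/5)/s - (1/5)/(s+5)
So Y(s) = (1/5)/s+(4/5)/(s+5)
Inverse transform (L^(-1){1/s} = 1, L^(-1){1/(s+5)} = e^(-5t)):

Answer: y(t) = 1/5+(4/5)·e^(-5t)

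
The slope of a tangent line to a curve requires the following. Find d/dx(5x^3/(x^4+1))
Quotient rule: (f/g)'=(f'g - fg')/g²
f=5x^3, f'=15x^2
g=x^4+1, g'=4x^3

Answer: (15x^2·(x^4+1)-20x^6)/(x^4+1)²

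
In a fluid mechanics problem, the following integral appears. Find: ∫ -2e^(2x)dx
Since d/dx[e^(2x)] = 2e^(2x), we get -1 e^(2x) + C

Answer: -e^(2x) + C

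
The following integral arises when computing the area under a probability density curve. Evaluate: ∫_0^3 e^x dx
Antiderivative: e^x
Evaluate: (e^3 - 1)

Answer: e^3 - 1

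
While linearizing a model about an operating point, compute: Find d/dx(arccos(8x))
d/dx[arccos(u)] = -u'/√(1-u²), u = 8x, u' = 8

Answer: -8/√(1 - 64x²)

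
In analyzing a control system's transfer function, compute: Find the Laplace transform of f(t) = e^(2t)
L{e^(at)}=1/(s-a)
L{e^(2t)}=1/(s-2)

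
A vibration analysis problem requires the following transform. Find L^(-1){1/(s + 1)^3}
L^(-1){1/(s-a)^n} = t^(n-1)·e^(at)/(n-1)!
Here a = -1, n = 3: t^2·e^(-t)/2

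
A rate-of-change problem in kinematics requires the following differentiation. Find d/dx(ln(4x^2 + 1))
Chain rule: d/dx[ln(u)]=u'/u where u=4x^2+1
u'=8x

Answer: (8x)/(4x^2+1)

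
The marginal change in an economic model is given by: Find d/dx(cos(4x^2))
Chain rule: d/dx[cos(u)]=-sin(u)·u' where u=4x^2
u'=8x

Answer: -8x·sin(4x^2)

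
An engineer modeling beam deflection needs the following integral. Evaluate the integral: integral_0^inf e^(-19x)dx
integral_0^inf e^(-19x) dx=[-1/19*e^(-19x)]_0^inf
=0 - (-1/19)=1/19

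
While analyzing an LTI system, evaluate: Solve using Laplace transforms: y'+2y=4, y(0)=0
Take L of both sides: sY(s)-0+2Y(s)=4/s
Y(s)(s+2)=4/s+0
Y(s)=4/(s(s+2))+0/(s+2)
Partial fractions: 4/(s(s+2))=2/s - 2/(s+2)
So Y(s)=2/s - 2/(s+2)
Inverse transform (L^(-1){1/s}=1, L^(-1){1/(s+2)}=e^(-2t)):

Answer: y(t)=2-2·e^(-2t)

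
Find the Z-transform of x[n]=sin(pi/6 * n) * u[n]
Z{sin(w0 * n) * u[n]} = z * sin(w0)/(z^2 - 2z * cos(w0) + 1)
With w0 = pi/6: X(z) = z * sin(pi/6)/(z^2 - 2z * cos(pi/6) + 1)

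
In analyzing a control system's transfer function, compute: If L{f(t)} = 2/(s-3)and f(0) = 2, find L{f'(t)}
L{f'(t)}=s·F(s) - f(0)=2s/(s-3) - 2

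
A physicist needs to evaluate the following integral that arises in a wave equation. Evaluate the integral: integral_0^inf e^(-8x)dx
integral_0^inf e^(-8x) dx = [-1/8*e^(-8x)]_0^inf
= 0 - (-1/8) = 1/8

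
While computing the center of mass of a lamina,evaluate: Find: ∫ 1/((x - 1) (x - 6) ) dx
Partial fractions: 1/((x-1)(x-6)) = A/(x-1) + B/(x-6)
A = -1/5, B = 1/5
∫ [-1/5· 1/(x-1) + 1/5· 1/(x-6)] dx
= (1/5)[ln|x-6| - ln|x-1|] + C

Answer: (1/5)·ln|(x-6)/(x-1)| + C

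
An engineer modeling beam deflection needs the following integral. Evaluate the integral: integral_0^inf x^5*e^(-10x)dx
This is a Gamma integral. Substitute u = 10x (du = 10 dx):
integral_0^inf x^5 * e^(-10x) dx = (1/10^6) integral_0^inf u^5 * e^(-u) du
= Gamma(6)/10^6 = 5!/10^6 = 120/1000000

Answer: 3/25000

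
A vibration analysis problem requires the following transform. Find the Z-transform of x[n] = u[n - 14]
Using the time-shift property: Z{u[n-14]}=z^(-14) * z/(z-1)
=z^(-13)/(z-1)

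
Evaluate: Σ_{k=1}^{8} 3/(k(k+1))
Partial fractions: 3/(k(k + 1)) = 3/k - 3/(k + 1)
Telescoping sum: 3(1 - 1/9) = 3·8/9

Answer: 8/3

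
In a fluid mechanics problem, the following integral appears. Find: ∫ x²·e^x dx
Integration by parts twice:
First: u=x², dv=e^x dx => x²e^x - 2∫ xe^x dx
Second: u=x, dv=e^x dx => xe^x - e^x
Combining: x²e^x - 2xe^x+2e^x+C

Answer: e^x(x² - 2x+2)+C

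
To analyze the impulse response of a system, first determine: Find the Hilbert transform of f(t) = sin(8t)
The Hilbert transform shifts each frequency component by -pi/2.
H{sin(wt)} = -cos(wt)
With w = 8: H{sin(8t)} = -cos(8t)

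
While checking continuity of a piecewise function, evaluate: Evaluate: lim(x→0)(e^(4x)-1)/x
L'Hôpital (0/0): lim 4e^(4x)/1 = 4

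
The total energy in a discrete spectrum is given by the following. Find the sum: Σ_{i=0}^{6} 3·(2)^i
Geometric series: S = a(1 - r^n)/(1 - r)
a = 3, r = 2, n = 7
S = 3(1-128)/-1 = 381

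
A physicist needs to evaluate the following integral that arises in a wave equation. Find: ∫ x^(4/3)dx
Power rule: ∫ x^(4/3) dx = x^(7/3)/(7/3)+C

Answer: (3/7)·x^(7/3)+C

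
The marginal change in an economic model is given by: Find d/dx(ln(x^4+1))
Chain rule: d/dx[ln(u)] = u'/u where u = x^4+1
u' = 4x^3

Answer: (4x^3)/(x^4+1)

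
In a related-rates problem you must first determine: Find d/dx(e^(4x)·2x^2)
Product rule: (fg)' = f'g + fg'
f = e^(4x), f' = 4·e^(4x)
g = 2x^2, g' = 4x

Answer: 8·e^(4x)·x^2 + 4·e^(4x)·x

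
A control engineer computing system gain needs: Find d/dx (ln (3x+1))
Chain rule: d/dx[ln(u)] = u'/u where u = 3x+1
u' = 3

Answer: (3)/(3x+1)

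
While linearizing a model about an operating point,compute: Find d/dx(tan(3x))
Chain rule: d/dx[tan(u)] = sec²(u)·u' where u = 3x
u' = 3

Answer: 3·sec²(3x)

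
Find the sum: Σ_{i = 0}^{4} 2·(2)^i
Geometric series: S = a(1 - r^n)/(1 - r)
a = 2, r = 2, n = 5
S = 2(1 - 32)/-1 = 62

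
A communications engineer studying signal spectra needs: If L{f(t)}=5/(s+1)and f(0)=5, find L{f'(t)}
L{f'(t)}=s·F(s) - f(0)=5s/(s + 1) - 5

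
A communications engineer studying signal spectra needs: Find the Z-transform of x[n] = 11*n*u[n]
Z{n*u[n]} = z/(z-1)^2
By linearity: Z{11*n*u[n]} = 11z/(z-1)^2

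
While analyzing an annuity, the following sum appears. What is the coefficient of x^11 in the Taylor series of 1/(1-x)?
1/(1-x) = Σ x^n for |x|<1
All coefficients are 1

Answer: 1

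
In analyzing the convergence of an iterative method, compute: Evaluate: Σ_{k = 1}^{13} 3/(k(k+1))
Partial fractions: 3/(k(k + 1)) = 3/k - 3/(k + 1)
Telescoping sum: 3(1 - 1/14) = 3·13/14

Answer: 39/14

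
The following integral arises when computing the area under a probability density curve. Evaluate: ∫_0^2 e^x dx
Antiderivative: e^x
Evaluate: (e^2 - 1)

Answer: e^2 - 1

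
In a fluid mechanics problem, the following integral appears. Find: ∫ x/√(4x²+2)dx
Let u=4x²+2, du=8x dx
∫ (1/8)·u^(-1/2) du=√u/4+C

Answer: √(4x²+2)/4+C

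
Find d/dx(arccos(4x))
d/dx[arccos(u)]=-u'/√(1-u²), u=4x, u'=4

Answer: -4/√(1-16x²)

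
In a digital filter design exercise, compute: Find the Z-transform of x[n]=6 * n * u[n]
Z{n * u[n]}=z/(z-1)^2
By linearity: Z{6 * n * u[n]}=6z/(z-1)^2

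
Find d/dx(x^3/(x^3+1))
Quotient rule: (f/g)'=(f'g - fg')/g²
f=x^3, f'=3x^2
g=x^3+1, g'=3x^2

Answer: (3x^2·(x^3+1)-3x^5)/(x^3+1)²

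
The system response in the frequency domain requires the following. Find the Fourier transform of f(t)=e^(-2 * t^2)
The Fourier transform of a Gaussian e^(-a*t^2) is sqrt(pi/a)*e^(-omega^2/(4a)).
With a=2: F(omega)=sqrt(pi/2)*e^(-omega^2/8)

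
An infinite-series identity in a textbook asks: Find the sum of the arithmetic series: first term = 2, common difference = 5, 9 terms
Last term: a_n=2 + (9 - 1)·5=42
Sum=n(a_1 + a_n)/2=9(2 + 42)/2=198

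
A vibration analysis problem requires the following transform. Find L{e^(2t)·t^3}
First shifting: L{e^(at)f(t)}=F(s-a)
L{t^3}=6/s^4
Shift s → s-2: 6/(s-2)^4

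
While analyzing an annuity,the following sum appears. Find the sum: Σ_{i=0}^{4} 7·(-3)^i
Geometric series: S=a(1 - r^n)/(1 - r)
a=7, r=-3, n=5
S=7(1+243)/4=427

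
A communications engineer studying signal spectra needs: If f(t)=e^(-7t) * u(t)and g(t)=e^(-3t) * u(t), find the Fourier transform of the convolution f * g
By the convolution theorem: F{f*g} = F(omega)*G(omega)
F(omega) = 1/(7+j*omega), G(omega) = 1/(3+j*omega)
F{f*g} = 1/((7+j*omega)(3+j*omega))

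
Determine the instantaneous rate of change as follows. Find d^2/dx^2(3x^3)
Apply power rule 2 times:
d^1: 9x^2
d^2: 18x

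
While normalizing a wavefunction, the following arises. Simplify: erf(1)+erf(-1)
erf is odd: erf(-1) = -erf(1)
erf(1)+erf(-1) = erf(1) - erf(1) = 0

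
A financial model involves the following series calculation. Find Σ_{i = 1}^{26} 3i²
= 3·n(n + 1)(2n + 1)/6 = 3·26·27·53/6 = 18603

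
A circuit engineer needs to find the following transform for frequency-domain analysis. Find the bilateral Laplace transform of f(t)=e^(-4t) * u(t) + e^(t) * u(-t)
For e^(-4t)*u(t): L = 1/(s+4), Re(s) > -4
For e^(t)*u(-t): L = -1/(s-1), Re(s) < 1
Combined: F(s) = 1/(s+4)-1/(s-1), -4 < Re(s) < 1

Answer: 1/(s+4)-1/(s-1), ROC: -4 < Re(s) < 1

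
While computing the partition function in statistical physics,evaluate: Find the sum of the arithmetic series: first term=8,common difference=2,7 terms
Last term: a_n = 8+(7-1)·2 = 20
Sum = n(a_1+a_n)/2 = 7(8+20)/2 = 98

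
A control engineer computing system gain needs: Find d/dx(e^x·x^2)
Product rule: (fg)' = f'g+fg'
f = e^x, f' = e^x
g = x^2, g' = 2x

Answer: e^x·x^2+2·e^x·x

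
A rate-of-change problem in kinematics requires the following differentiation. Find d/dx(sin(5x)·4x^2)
Product rule: (fg)' = f'g + fg'
f = sin(5x), f' = 5·cos(5x)
g = 4x^2, g' = 8x

Answer: 20·cos(5x)·x^2 + 8·sin(5x)·x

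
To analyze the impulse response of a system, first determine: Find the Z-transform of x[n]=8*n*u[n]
Z{n * u[n]}=z/(z-1)^2
By linearity: Z{8 * n * u[n]}=8z/(z-1)^2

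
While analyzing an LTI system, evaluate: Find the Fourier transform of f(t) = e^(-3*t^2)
The Fourier transform of a Gaussian e^(-a*t^2) is sqrt(pi/a)*e^(-omega^2/(4a)).
With a=3: F(omega)=sqrt(pi/3)*e^(-omega^2/12)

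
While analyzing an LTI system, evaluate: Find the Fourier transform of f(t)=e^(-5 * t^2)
The Fourier transform of a Gaussian e^(-a * t^2) is sqrt(pi/a) * e^(-omega^2/(4a)).
With a=5: F(omega)=sqrt(pi/5) * e^(-omega^2/20)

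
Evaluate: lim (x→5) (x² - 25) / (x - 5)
Factor: (x² - 25) = (x-5)(x+5)
Cancel (x-5): lim(x→5) (x+5) = 10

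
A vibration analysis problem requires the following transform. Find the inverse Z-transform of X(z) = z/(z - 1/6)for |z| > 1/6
Standard pair: z/(z-a) <-> a^n*u[n] for causal signals
With a = 1/6: x[n] = (1/6)^n*u[n]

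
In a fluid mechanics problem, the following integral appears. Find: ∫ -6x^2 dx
Using power rule: ∫ -6x^2 dx=-6/3 x^3 + C=-2x^3 + C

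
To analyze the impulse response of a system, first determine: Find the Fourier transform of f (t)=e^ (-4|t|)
Using the standard pair: F{e^(-a|t|)}=2a/(a^2 + omega^2)
With a=4: F(omega)=8/(16 + omega^2)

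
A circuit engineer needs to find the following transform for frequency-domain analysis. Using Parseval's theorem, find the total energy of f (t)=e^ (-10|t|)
Parseval's theorem: E=integral |f(t)|^2 dt=(1/2pi) integral |F(omega)|^2 domega
E=integral_{-inf}^{inf} e^(-20|t|) dt=2 * integral_0^inf e^(-20t) dt=2/(2 * 10)=1/10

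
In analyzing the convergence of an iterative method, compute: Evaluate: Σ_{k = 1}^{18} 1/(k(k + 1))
Partial fractions: 1/(k(k + 1))=1/k - 1/(k + 1)
Telescoping sum: 1(1 - 1/19)=1·18/19

Answer: 18/19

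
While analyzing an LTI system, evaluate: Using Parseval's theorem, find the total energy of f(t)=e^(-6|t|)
Parseval's theorem: E = integral |f(t)|^2 dt = (1/2pi) integral |F(omega)|^2 domega
E = integral_{-inf}^{inf} e^(-12|t|) dt = 2 * integral_0^inf e^(-12t) dt = 2/(2 * 6) = 1/6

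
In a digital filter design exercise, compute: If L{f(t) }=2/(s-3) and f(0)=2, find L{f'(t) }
L{f'(t)} = s·F(s) - f(0) = 2s/(s-3)-2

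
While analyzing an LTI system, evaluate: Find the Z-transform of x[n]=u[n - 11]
Using the time-shift property: Z{u[n-11]}=z^(-11)*z/(z-1)
=z^(-10)/(z-1)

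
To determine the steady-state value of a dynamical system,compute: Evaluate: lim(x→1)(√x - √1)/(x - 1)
Multiply by conjugate (√x+√1)/(√x+√1):
= (x - 1)/((x - 1)(√x+√1)) = 1/(√x+√1)
As x → 1: 1/(2√1)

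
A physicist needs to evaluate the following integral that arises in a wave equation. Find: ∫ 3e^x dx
Since d/dx[e^x]=+ e^x, we get 3e^x + C

Answer: 3e^x + C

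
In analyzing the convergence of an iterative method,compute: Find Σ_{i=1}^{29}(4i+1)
=4·Σ i + 1·29=4·435 + 29=1769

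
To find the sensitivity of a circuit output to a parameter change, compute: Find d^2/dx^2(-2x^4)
Apply power rule 2 times:
d^1: -8x^3
d^2: -24x^2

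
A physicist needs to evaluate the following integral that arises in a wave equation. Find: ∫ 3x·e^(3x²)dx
Let u = 3x², du = 6x dx
∫ (1/2)e^u du = e^u/2+C

Answer: e^(3x²)/2+C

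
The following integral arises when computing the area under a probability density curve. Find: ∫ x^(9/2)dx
Power rule: ∫ x^(9/2) dx=x^(11/2)/(11/2) + C

Answer: (2/11)·x^(11/2) + C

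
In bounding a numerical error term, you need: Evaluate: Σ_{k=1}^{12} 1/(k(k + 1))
Partial fractions: 1/(k(k+1)) = 1/k - 1/(k+1)
Telescoping sum: 1(1-1/13) = 1·12/13

Answer: 12/13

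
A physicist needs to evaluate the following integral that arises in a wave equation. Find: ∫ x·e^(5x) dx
Integration by parts: u = x, dv = e^(5x) dx
du = dx, v = e^(5x)/5
= x·e^(5x)/5 - ∫ e^(5x)/5 dx
= x·e^(5x)/5 - e^(5x)/25+C

Answer: e^(5x)(x/5-1/25)+C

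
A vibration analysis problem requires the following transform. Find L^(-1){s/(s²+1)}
L^(-1){s/(s²+w²)}=cos(wt)
Here w=1

Answer: cos(t)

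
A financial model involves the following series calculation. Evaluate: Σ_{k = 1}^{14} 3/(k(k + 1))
Partial fractions: 3/(k(k+1)) = 3/k - 3/(k+1)
Telescoping sum: 3(1-1/15) = 3·14/15

Answer: 14/5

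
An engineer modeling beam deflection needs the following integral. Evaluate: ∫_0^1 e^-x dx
Antiderivative: -e^-x
Evaluate: -(e^-1 - 1)

Answer: (e^-1 - 1)/(-1)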